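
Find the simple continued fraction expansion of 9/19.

Run the Euclidean algorithm on 9 and 19; the successive quotients are the partial quotients a_0, a_1, ... (each step inverts the fractional part left over by the previous one):
  9 = 0*19 + 9, so a_0 = 0.
  19 = 2*9 + 1, so a_1 = 2.
  9 = 9*1 + 0, so a_2 = 9.
The remainder reaches 0 after 3 divisions, so the expansion has 3 partial quotients, read off in order.

[0; 2, 9]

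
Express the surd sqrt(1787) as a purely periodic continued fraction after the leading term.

[42; (3, 1, 1, 1, 41, 1, 1, 1, 3, 84)]

Write x_i = (sqrt(1787) + m_i)/d_i with (m_0, d_0) = (0, 1). a_0 = floor(sqrt(1787)) = 42, since 42^2 = 1764 <= 1787 < 1849 = 43^2.
Iterate m_{i+1} = d_i*a_i - m_i, d_{i+1} = (1787 - m_{i+1}^2)/d_i, a_{i+1} = floor((a_0 + m_{i+1})/d_{i+1}):
  m_1 = 1*42 - 0 = 42, d_1 = (1787 - 42^2)/1 = 23/1 = 23, a_1 = floor((42 + 42)/23) = 3.
  m_2 = 23*3 - 42 = 27, d_2 = (1787 - 27^2)/23 = 1058/23 = 46, a_2 = floor((42 + 27)/46) = 1.
  m_3 = 46*1 - 27 = 19, d_3 = (1787 - 19^2)/46 = 1426/46 = 31, a_3 = floor((42 + 19)/31) = 1.
  m_4 = 31*1 - 19 = 12, d_4 = (1787 - 12^2)/31 = 1643/31 = 53, a_4 = floor((42 + 12)/53) = 1.
  m_5 = 53*1 - 12 = 41, d_5 = (1787 - 41^2)/53 = 106/53 = 2, a_5 = floor((42 + 41)/2) = 41.
  m_6 = 2*41 - 41 = 41, d_6 = (1787 - 41^2)/2 = 106/2 = 53, a_6 = floor((42 + 41)/53) = 1.
  m_7 = 53*1 - 41 = 12, d_7 = (1787 - 12^2)/53 = 1643/53 = 31, a_7 = floor((42 + 12)/31) = 1.
  m_8 = 31*1 - 12 = 19, d_8 = (1787 - 19^2)/31 = 1426/31 = 46, a_8 = floor((42 + 19)/46) = 1.
  m_9 = 46*1 - 19 = 27, d_9 = (1787 - 27^2)/46 = 1058/46 = 23, a_9 = floor((42 + 27)/23) = 3.
  m_10 = 23*3 - 27 = 42, d_10 = (1787 - 42^2)/23 = 23/23 = 1, a_10 = floor((42 + 42)/1) = 84.
  m_11 = 1*84 - 42 = 42, d_11 = (1787 - 42^2)/1 = 23/1 = 23: (m_11, d_11) = (m_1, d_1) = (42, 23), so from here the quotients repeat a_1, ..., a_10; the period length is 10.
Hence the expansion of sqrt(1787) is a_0 = 42 followed by the repeating block 3, 1, 1, 1, 41, 1, 1, 1, 3, 84 (period 10).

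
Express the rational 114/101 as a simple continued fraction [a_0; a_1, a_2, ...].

[1; 7, 1, 3, 3]

Run the Euclidean algorithm on 114 and 101; the successive quotients are the partial quotients a_0, a_1, ... (each step inverts the fractional part left over by the previous one):
  114 = 1*101 + 13, so a_0 = 1.
  101 = 7*13 + 10, so a_1 = 7.
  13 = 1*10 + 3, so a_2 = 1.
  10 = 3*3 + 1, so a_3 = 3.
  3 = 3*1 + 0, so a_4 = 3.
The remainder reaches 0 after 5 divisions, so the expansion has 5 partial quotients, read off in order.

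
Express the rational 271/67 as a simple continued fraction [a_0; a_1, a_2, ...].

[4; 22, 3]

Run the Euclidean algorithm on 271 and 67; the successive quotients are the partial quotients a_0, a_1, ... (each step inverts the fractional part left over by the previous one):
  271 = 4*67 + 3, so a_0 = 4.
  67 = 22*3 + 1, so a_1 = 22.
  3 = 3*1 + 0, so a_2 = 3.
The remainder reaches 0 after 3 divisions, so the expansion has 3 partial quotients, read off in order.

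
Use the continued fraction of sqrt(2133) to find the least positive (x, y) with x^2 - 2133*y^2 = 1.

(x, y) = (228151, 4940)

First expand sqrt(2133) as a continued fraction. With x_i = (sqrt(2133) + m_i)/d_i and (m_0, d_0) = (0, 1): a_0 = floor(sqrt(2133)) = 46, since 46^2 = 2116 <= 2133 < 2209 = 47^2.
Iterate m_{i+1} = d_i*a_i - m_i, d_{i+1} = (2133 - m_{i+1}^2)/d_i, a_{i+1} = floor((a_0 + m_{i+1})/d_{i+1}):
  m_1 = 1*46 - 0 = 46, d_1 = (2133 - 46^2)/1 = 17/1 = 17, a_1 = floor((46 + 46)/17) = 5.
  m_2 = 17*5 - 46 = 39, d_2 = (2133 - 39^2)/17 = 612/17 = 36, a_2 = floor((46 + 39)/36) = 2.
  m_3 = 36*2 - 39 = 33, d_3 = (2133 - 33^2)/36 = 1044/36 = 29, a_3 = floor((46 + 33)/29) = 2.
  m_4 = 29*2 - 33 = 25, d_4 = (2133 - 25^2)/29 = 1508/29 = 52, a_4 = floor((46 + 25)/52) = 1.
  m_5 = 52*1 - 25 = 27, d_5 = (2133 - 27^2)/52 = 1404/52 = 27, a_5 = floor((46 + 27)/27) = 2.
  m_6 = 27*2 - 27 = 27, d_6 = (2133 - 27^2)/27 = 1404/27 = 52, a_6 = floor((46 + 27)/52) = 1.
  m_7 = 52*1 - 27 = 25, d_7 = (2133 - 25^2)/52 = 1508/52 = 29, a_7 = floor((46 + 25)/29) = 2.
  m_8 = 29*2 - 25 = 33, d_8 = (2133 - 33^2)/29 = 1044/29 = 36, a_8 = floor((46 + 33)/36) = 2.
  m_9 = 36*2 - 33 = 39, d_9 = (2133 - 39^2)/36 = 612/36 = 17, a_9 = floor((46 + 39)/17) = 5.
  m_10 = 17*5 - 39 = 46, d_10 = (2133 - 46^2)/17 = 17/17 = 1, a_10 = floor((46 + 46)/1) = 92.
  m_11 = 1*92 - 46 = 46, d_11 = (2133 - 46^2)/1 = 17/1 = 17: (m_11, d_11) = (m_1, d_1) = (46, 17), so from here the quotients repeat a_1, ..., a_10; the period length is 10.
So sqrt(2133) = [46; (5, 2, 2, 1, 2, 1, 2, 2, 5, 92)] with period length k = 10.
k is even, so the fundamental solution of x^2 - 2133y^2 = 1 is (p_{k-1}, q_{k-1}) = (p_9, q_9); compute convergents through index 9.
Convergents (p_i = a_i*p_{i-1} + p_{i-2}, q_i = a_i*q_{i-1} + q_{i-2} with p_{-2}=0, p_{-1}=1, q_{-2}=1, q_{-1}=0):
  i=0: a_0=46, p_0 = 46*1 + 0 = 46, q_0 = 46*0 + 1 = 1.
  i=1: a_1=5, p_1 = 5*46 + 1 = 231, q_1 = 5*1 + 0 = 5.
  i=2: a_2=2, p_2 = 2*231 + 46 = 508, q_2 = 2*5 + 1 = 11.
  i=3: a_3=2, p_3 = 2*508 + 231 = 1247, q_3 = 2*11 + 5 = 27.
  i=4: a_4=1, p_4 = 1*1247 + 508 = 1755, q_4 = 1*27 + 11 = 38.
  i=5: a_5=2, p_5 = 2*1755 + 1247 = 4757, q_5 = 2*38 + 27 = 103.
  i=6: a_6=1, p_6 = 1*4757 + 1755 = 6512, q_6 = 1*103 + 38 = 141.
  i=7: a_7=2, p_7 = 2*6512 + 4757 = 17781, q_7 = 2*141 + 103 = 385.
  i=8: a_8=2, p_8 = 2*17781 + 6512 = 42074, q_8 = 2*385 + 141 = 911.
  i=9: a_9=5, p_9 = 5*42074 + 17781 = 228151, q_9 = 5*911 + 385 = 4940.
Check: 228151^2 - 2133*4940^2 = 52052878801 - 52052878800 = 1, so (x, y) = (228151, 4940) solves the equation, and by the theorem it is the least positive solution.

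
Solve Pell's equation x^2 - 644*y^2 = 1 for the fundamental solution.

(x, y) = (11775, 464)

First expand sqrt(644) as a continued fraction. With x_i = (sqrt(644) + m_i)/d_i and (m_0, d_0) = (0, 1): a_0 = floor(sqrt(644)) = 25, since 25^2 = 625 <= 644 < 676 = 26^2.
Iterate m_{i+1} = d_i*a_i - m_i, d_{i+1} = (644 - m_{i+1}^2)/d_i, a_{i+1} = floor((a_0 + m_{i+1})/d_{i+1}):
  m_1 = 1*25 - 0 = 25, d_1 = (644 - 25^2)/1 = 19/1 = 19, a_1 = floor((25 + 25)/19) = 2.
  m_2 = 19*2 - 25 = 13, d_2 = (644 - 13^2)/19 = 475/19 = 25, a_2 = floor((25 + 13)/25) = 1.
  m_3 = 25*1 - 13 = 12, d_3 = (644 - 12^2)/25 = 500/25 = 20, a_3 = floor((25 + 12)/20) = 1.
  m_4 = 20*1 - 12 = 8, d_4 = (644 - 8^2)/20 = 580/20 = 29, a_4 = floor((25 + 8)/29) = 1.
  m_5 = 29*1 - 8 = 21, d_5 = (644 - 21^2)/29 = 203/29 = 7, a_5 = floor((25 + 21)/7) = 6.
  m_6 = 7*6 - 21 = 21, d_6 = (644 - 21^2)/7 = 203/7 = 29, a_6 = floor((25 + 21)/29) = 1.
  m_7 = 29*1 - 21 = 8, d_7 = (644 - 8^2)/29 = 580/29 = 20, a_7 = floor((25 + 8)/20) = 1.
  m_8 = 20*1 - 8 = 12, d_8 = (644 - 12^2)/20 = 500/20 = 25, a_8 = floor((25 + 12)/25) = 1.
  m_9 = 25*1 - 12 = 13, d_9 = (644 - 13^2)/25 = 475/25 = 19, a_9 = floor((25 + 13)/19) = 2.
  m_10 = 19*2 - 13 = 25, d_10 = (644 - 25^2)/19 = 19/19 = 1, a_10 = floor((25 + 25)/1) = 50.
  m_11 = 1*50 - 25 = 25, d_11 = (644 - 25^2)/1 = 19/1 = 19: (m_11, d_11) = (m_1, d_1) = (25, 19), so from here the quotients repeat a_1, ..., a_10; the period length is 10.
So sqrt(644) = [25; (2, 1, 1, 1, 6, 1, 1, 1, 2, 50)] with period length k = 10.
k is even, so the fundamental solution of x^2 - 644y^2 = 1 is (p_{k-1}, q_{k-1}) = (p_9, q_9); compute convergents through index 9.
Convergents (p_i = a_i*p_{i-1} + p_{i-2}, q_i = a_i*q_{i-1} + q_{i-2} with p_{-2}=0, p_{-1}=1, q_{-2}=1, q_{-1}=0):
  i=0: a_0=25, p_0 = 25*1 + 0 = 25, q_0 = 25*0 + 1 = 1.
  i=1: a_1=2, p_1 = 2*25 + 1 = 51, q_1 = 2*1 + 0 = 2.
  i=2: a_2=1, p_2 = 1*51 + 25 = 76, q_2 = 1*2 + 1 = 3.
  i=3: a_3=1, p_3 = 1*76 + 51 = 127, q_3 = 1*3 + 2 = 5.
  i=4: a_4=1, p_4 = 1*127 + 76 = 203, q_4 = 1*5 + 3 = 8.
  i=5: a_5=6, p_5 = 6*203 + 127 = 1345, q_5 = 6*8 + 5 = 53.
  i=6: a_6=1, p_6 = 1*1345 + 203 = 1548, q_6 = 1*53 + 8 = 61.
  i=7: a_7=1, p_7 = 1*1548 + 1345 = 2893, q_7 = 1*61 + 53 = 114.
  i=8: a_8=1, p_8 = 1*2893 + 1548 = 4441, q_8 = 1*114 + 61 = 175.
  i=9: a_9=2, p_9 = 2*4441 + 2893 = 11775, q_9 = 2*175 + 114 = 464.
Check: 11775^2 - 644*464^2 = 138650625 - 138650624 = 1, so (x, y) = (11775, 464) solves the equation, and by the theorem it is the least positive solution.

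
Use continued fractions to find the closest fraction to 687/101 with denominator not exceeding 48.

34/5

Expand x = 687/101 as a continued fraction with the Euclidean algorithm:
  687 = 6*101 + 81, so a_0 = 6.
  101 = 1*81 + 20, so a_1 = 1.
  81 = 4*20 + 1, so a_2 = 4.
  20 = 20*1 + 0, so a_3 = 20.
so x = [6; 1, 4, 20].
Convergents (p_i = a_i*p_{i-1} + p_{i-2}, q_i = a_i*q_{i-1} + q_{i-2} with p_{-2}=0, p_{-1}=1, q_{-2}=1, q_{-1}=0), until the denominator exceeds 48:
  i=0: a_0=6, p_0 = 6*1 + 0 = 6, q_0 = 6*0 + 1 = 1.
  i=1: a_1=1, p_1 = 1*6 + 1 = 7, q_1 = 1*1 + 0 = 1.
  i=2: a_2=4, p_2 = 4*7 + 6 = 34, q_2 = 4*1 + 1 = 5.
  i=3: a_3=20, p_3 = 20*34 + 7 = 687, q_3 = 20*5 + 1 = 101.
q_3 = 101 > 48, so the last convergent with denominator <= 48 is p_2/q_2 = 34/5.
The closest fraction with denominator <= 48 is either p_2/q_2 or the intermediate fraction (k*p_2 + p_1)/(k*q_2 + q_1) with the largest k >= 1 whose denominator stays <= 48; these approach x as k grows, and every other convergent or intermediate fraction in range is farther away.
Largest k: floor((48 - q_1)/q_2) = floor((48 - 1)/5) = 9.
That gives (9*34 + 7)/(9*5 + 1) = 313/46.
Compare the errors: |x - 34/5| = |687*5 - 34*101|/(101*5) = 1/505, and |x - 313/46| = |687*46 - 313*101|/(101*46) = 11/4646.
Cross-multiplying, 1*4646 = 4646 < 5555 = 11*505, so 1/505 is smaller: the convergent 34/5 is closer to x than 313/46.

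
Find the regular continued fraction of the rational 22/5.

[4; 2, 2]

Run the Euclidean algorithm on 22 and 5; the successive quotients are the partial quotients a_0, a_1, ... (each step inverts the fractional part left over by the previous one):
  22 = 4*5 + 2, so a_0 = 4.
  5 = 2*2 + 1, so a_1 = 2.
  2 = 2*1 + 0, so a_2 = 2.
The remainder reaches 0 after 3 divisions, so the expansion has 3 partial quotients, read off in order.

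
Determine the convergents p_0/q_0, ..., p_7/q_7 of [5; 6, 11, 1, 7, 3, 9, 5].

Using the convergent recurrence p_i = a_i*p_{i-1} + p_{i-2}, q_i = a_i*q_{i-1} + q_{i-2} with p_{-2}=0, p_{-1}=1, q_{-2}=1, q_{-1}=0:
  i=0: a_0=5, p_0 = 5*1 + 0 = 5, q_0 = 5*0 + 1 = 1.
  i=1: a_1=6, p_1 = 6*5 + 1 = 31, q_1 = 6*1 + 0 = 6.
  i=2: a_2=11, p_2 = 11*31 + 5 = 346, q_2 = 11*6 + 1 = 67.
  i=3: a_3=1, p_3 = 1*346 + 31 = 377, q_3 = 1*67 + 6 = 73.
  i=4: a_4=7, p_4 = 7*377 + 346 = 2985, q_4 = 7*73 + 67 = 578.
  i=5: a_5=3, p_5 = 3*2985 + 377 = 9332, q_5 = 3*578 + 73 = 1807.
  i=6: a_6=9, p_6 = 9*9332 + 2985 = 86973, q_6 = 9*1807 + 578 = 16841.
  i=7: a_7=5, p_7 = 5*86973 + 9332 = 444197, q_7 = 5*16841 + 1807 = 86012.

5/1, 31/6, 346/67, 377/73, 2985/578, 9332/1807, 86973/16841, 444197/86012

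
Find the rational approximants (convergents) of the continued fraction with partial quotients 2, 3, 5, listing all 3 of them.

2/1, 7/3, 37/16

Using the convergent recurrence p_i = a_i*p_{i-1} + p_{i-2}, q_i = a_i*q_{i-1} + q_{i-2} with p_{-2}=0, p_{-1}=1, q_{-2}=1, q_{-1}=0:
  i=0: a_0=2, p_0 = 2*1 + 0 = 2, q_0 = 2*0 + 1 = 1.
  i=1: a_1=3, p_1 = 3*2 + 1 = 7, q_1 = 3*1 + 0 = 3.
  i=2: a_2=5, p_2 = 5*7 + 2 = 37, q_2 = 5*3 + 1 = 16.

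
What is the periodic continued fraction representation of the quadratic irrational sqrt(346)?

[18; (1, 1, 1, 1, 36)]

Write x_i = (sqrt(346) + m_i)/d_i with (m_0, d_0) = (0, 1). a_0 = floor(sqrt(346)) = 18, since 18^2 = 324 <= 346 < 361 = 19^2.
Iterate m_{i+1} = d_i*a_i - m_i, d_{i+1} = (346 - m_{i+1}^2)/d_i, a_{i+1} = floor((a_0 + m_{i+1})/d_{i+1}):
  m_1 = 1*18 - 0 = 18, d_1 = (346 - 18^2)/1 = 22/1 = 22, a_1 = floor((18 + 18)/22) = 1.
  m_2 = 22*1 - 18 = 4, d_2 = (346 - 4^2)/22 = 330/22 = 15, a_2 = floor((18 + 4)/15) = 1.
  m_3 = 15*1 - 4 = 11, d_3 = (346 - 11^2)/15 = 225/15 = 15, a_3 = floor((18 + 11)/15) = 1.
  m_4 = 15*1 - 11 = 4, d_4 = (346 - 4^2)/15 = 330/15 = 22, a_4 = floor((18 + 4)/22) = 1.
  m_5 = 22*1 - 4 = 18, d_5 = (346 - 18^2)/22 = 22/22 = 1, a_5 = floor((18 + 18)/1) = 36.
  m_6 = 1*36 - 18 = 18, d_6 = (346 - 18^2)/1 = 22/1 = 22: (m_6, d_6) = (m_1, d_1) = (18, 22), so from here the quotients repeat a_1, ..., a_5; the period length is 5.
Hence the expansion of sqrt(346) is a_0 = 18 followed by the repeating block 1, 1, 1, 1, 36 (period 5).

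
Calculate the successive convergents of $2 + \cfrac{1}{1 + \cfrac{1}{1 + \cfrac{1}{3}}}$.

2/1, 3/1, 5/2, 18/7

Using the convergent recurrence p_i = a_i*p_{i-1} + p_{i-2}, q_i = a_i*q_{i-1} + q_{i-2} with p_{-2}=0, p_{-1}=1, q_{-2}=1, q_{-1}=0:
  i=0: a_0=2, p_0 = 2*1 + 0 = 2, q_0 = 2*0 + 1 = 1.
  i=1: a_1=1, p_1 = 1*2 + 1 = 3, q_1 = 1*1 + 0 = 1.
  i=2: a_2=1, p_2 = 1*3 + 2 = 5, q_2 = 1*1 + 1 = 2.
  i=3: a_3=3, p_3 = 3*5 + 3 = 18, q_3 = 3*2 + 1 = 7.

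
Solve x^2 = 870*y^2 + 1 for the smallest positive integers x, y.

(x, y) = (59, 2)

First expand sqrt(870) as a continued fraction. With x_i = (sqrt(870) + m_i)/d_i and (m_0, d_0) = (0, 1): a_0 = floor(sqrt(870)) = 29, since 29^2 = 841 <= 870 < 900 = 30^2.
Iterate m_{i+1} = d_i*a_i - m_i, d_{i+1} = (870 - m_{i+1}^2)/d_i, a_{i+1} = floor((a_0 + m_{i+1})/d_{i+1}):
  m_1 = 1*29 - 0 = 29, d_1 = (870 - 29^2)/1 = 29/1 = 29, a_1 = floor((29 + 29)/29) = 2.
  m_2 = 29*2 - 29 = 29, d_2 = (870 - 29^2)/29 = 29/29 = 1, a_2 = floor((29 + 29)/1) = 58.
  m_3 = 1*58 - 29 = 29, d_3 = (870 - 29^2)/1 = 29/1 = 29: (m_3, d_3) = (m_1, d_1) = (29, 29), so from here the quotients repeat a_1, a_2; the period length is 2.
So sqrt(870) = [29; (2, 58)] with period length k = 2.
k is even, so the fundamental solution of x^2 - 870y^2 = 1 is (p_{k-1}, q_{k-1}) = (p_1, q_1); compute convergents through index 1.
Convergents (p_i = a_i*p_{i-1} + p_{i-2}, q_i = a_i*q_{i-1} + q_{i-2} with p_{-2}=0, p_{-1}=1, q_{-2}=1, q_{-1}=0):
  i=0: a_0=29, p_0 = 29*1 + 0 = 29, q_0 = 29*0 + 1 = 1.
  i=1: a_1=2, p_1 = 2*29 + 1 = 59, q_1 = 2*1 + 0 = 2.
Check: 59^2 - 870*2^2 = 3481 - 3480 = 1, so (x, y) = (59, 2) solves the equation, and by the theorem it is the least positive solution.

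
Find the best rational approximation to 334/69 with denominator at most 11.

29/6

Expand x = 334/69 as a continued fraction with the Euclidean algorithm:
  334 = 4*69 + 58, so a_0 = 4.
  69 = 1*58 + 11, so a_1 = 1.
  58 = 5*11 + 3, so a_2 = 5.
  11 = 3*3 + 2, so a_3 = 3.
  3 = 1*2 + 1, so a_4 = 1.
  2 = 2*1 + 0, so a_5 = 2.
so x = [4; 1, 5, 3, 1, 2].
Convergents (p_i = a_i*p_{i-1} + p_{i-2}, q_i = a_i*q_{i-1} + q_{i-2} with p_{-2}=0, p_{-1}=1, q_{-2}=1, q_{-1}=0), until the denominator exceeds 11:
  i=0: a_0=4, p_0 = 4*1 + 0 = 4, q_0 = 4*0 + 1 = 1.
  i=1: a_1=1, p_1 = 1*4 + 1 = 5, q_1 = 1*1 + 0 = 1.
  i=2: a_2=5, p_2 = 5*5 + 4 = 29, q_2 = 5*1 + 1 = 6.
  i=3: a_3=3, p_3 = 3*29 + 5 = 92, q_3 = 3*6 + 1 = 19.
q_3 = 19 > 11, so the last convergent with denominator <= 11 is p_2/q_2 = 29/6.
The closest fraction with denominator <= 11 is either p_2/q_2 or the intermediate fraction (k*p_2 + p_1)/(k*q_2 + q_1) with the largest k >= 1 whose denominator stays <= 11; these approach x as k grows, and every other convergent or intermediate fraction in range is farther away.
Largest k: floor((11 - q_1)/q_2) = floor((11 - 1)/6) = 1.
That gives (1*29 + 5)/(1*6 + 1) = 34/7.
Compare the errors: |x - 29/6| = |334*6 - 29*69|/(69*6) = 3/414, and |x - 34/7| = |334*7 - 34*69|/(69*7) = 8/483.
Cross-multiplying, 3*483 = 1449 < 3312 = 8*414, so 3/414 is smaller: the convergent 29/6 is closer to x than 34/7.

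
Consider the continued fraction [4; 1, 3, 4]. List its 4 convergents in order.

Using the convergent recurrence p_i = a_i*p_{i-1} + p_{i-2}, q_i = a_i*q_{i-1} + q_{i-2} with p_{-2}=0, p_{-1}=1, q_{-2}=1, q_{-1}=0:
  i=0: a_0=4, p_0 = 4*1 + 0 = 4, q_0 = 4*0 + 1 = 1.
  i=1: a_1=1, p_1 = 1*4 + 1 = 5, q_1 = 1*1 + 0 = 1.
  i=2: a_2=3, p_2 = 3*5 + 4 = 19, q_2 = 3*1 + 1 = 4.
  i=3: a_3=4, p_3 = 4*19 + 5 = 81, q_3 = 4*4 + 1 = 17.

4/1, 5/1, 19/4, 81/17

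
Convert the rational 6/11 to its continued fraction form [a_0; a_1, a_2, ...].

Run the Euclidean algorithm on 6 and 11; the successive quotients are the partial quotients a_0, a_1, ... (each step inverts the fractional part left over by the previous one):
  6 = 0*11 + 6, so a_0 = 0.
  11 = 1*6 + 5, so a_1 = 1.
  6 = 1*5 + 1, so a_2 = 1.
  5 = 5*1 + 0, so a_3 = 5.
The remainder reaches 0 after 4 divisions, so the expansion has 4 partial quotients, read off in order.

[0; 1, 1, 5]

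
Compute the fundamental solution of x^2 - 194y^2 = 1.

First expand sqrt(194) as a continued fraction. With x_i = (sqrt(194) + m_i)/d_i and (m_0, d_0) = (0, 1): a_0 = floor(sqrt(194)) = 13, since 13^2 = 169 <= 194 < 196 = 14^2.
Iterate m_{i+1} = d_i*a_i - m_i, d_{i+1} = (194 - m_{i+1}^2)/d_i, a_{i+1} = floor((a_0 + m_{i+1})/d_{i+1}):
  m_1 = 1*13 - 0 = 13, d_1 = (194 - 13^2)/1 = 25/1 = 25, a_1 = floor((13 + 13)/25) = 1.
  m_2 = 25*1 - 13 = 12, d_2 = (194 - 12^2)/25 = 50/25 = 2, a_2 = floor((13 + 12)/2) = 12.
  m_3 = 2*12 - 12 = 12, d_3 = (194 - 12^2)/2 = 50/2 = 25, a_3 = floor((13 + 12)/25) = 1.
  m_4 = 25*1 - 12 = 13, d_4 = (194 - 13^2)/25 = 25/25 = 1, a_4 = floor((13 + 13)/1) = 26.
  m_5 = 1*26 - 13 = 13, d_5 = (194 - 13^2)/1 = 25/1 = 25: (m_5, d_5) = (m_1, d_1) = (13, 25), so from here the quotients repeat a_1, ..., a_4; the period length is 4.
So sqrt(194) = [13; (1, 12, 1, 26)] with period length k = 4.
k is even, so the fundamental solution of x^2 - 194y^2 = 1 is (p_{k-1}, q_{k-1}) = (p_3, q_3); compute convergents through index 3.
Convergents (p_i = a_i*p_{i-1} + p_{i-2}, q_i = a_i*q_{i-1} + q_{i-2} with p_{-2}=0, p_{-1}=1, q_{-2}=1, q_{-1}=0):
  i=0: a_0=13, p_0 = 13*1 + 0 = 13, q_0 = 13*0 + 1 = 1.
  i=1: a_1=1, p_1 = 1*13 + 1 = 14, q_1 = 1*1 + 0 = 1.
  i=2: a_2=12, p_2 = 12*14 + 13 = 181, q_2 = 12*1 + 1 = 13.
  i=3: a_3=1, p_3 = 1*181 + 14 = 195, q_3 = 1*13 + 1 = 14.
Check: 195^2 - 194*14^2 = 38025 - 38024 = 1, so (x, y) = (195, 14) solves the equation, and by the theorem it is the least positive solution.

(x, y) = (195, 14)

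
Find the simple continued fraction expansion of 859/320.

[2; 1, 2, 5, 1, 16]

Run the Euclidean algorithm on 859 and 320; the successive quotients are the partial quotients a_0, a_1, ... (each step inverts the fractional part left over by the previous one):
  859 = 2*320 + 219, so a_0 = 2.
  320 = 1*219 + 101, so a_1 = 1.
  219 = 2*101 + 17, so a_2 = 2.
  101 = 5*17 + 16, so a_3 = 5.
  17 = 1*16 + 1, so a_4 = 1.
  16 = 16*1 + 0, so a_5 = 16.
The remainder reaches 0 after 6 divisions, so the expansion has 6 partial quotients, read off in order.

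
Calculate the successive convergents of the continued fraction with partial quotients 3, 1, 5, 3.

3/1, 4/1, 23/6, 73/19

Using the convergent recurrence p_i = a_i*p_{i-1} + p_{i-2}, q_i = a_i*q_{i-1} + q_{i-2} with p_{-2}=0, p_{-1}=1, q_{-2}=1, q_{-1}=0:
  i=0: a_0=3, p_0 = 3*1 + 0 = 3, q_0 = 3*0 + 1 = 1.
  i=1: a_1=1, p_1 = 1*3 + 1 = 4, q_1 = 1*1 + 0 = 1.
  i=2: a_2=5, p_2 = 5*4 + 3 = 23, q_2 = 5*1 + 1 = 6.
  i=3: a_3=3, p_3 = 3*23 + 4 = 73, q_3 = 3*6 + 1 = 19.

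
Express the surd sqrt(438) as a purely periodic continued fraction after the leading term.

Write x_i = (sqrt(438) + m_i)/d_i with (m_0, d_0) = (0, 1). a_0 = floor(sqrt(438)) = 20, since 20^2 = 400 <= 438 < 441 = 21^2.
Iterate m_{i+1} = d_i*a_i - m_i, d_{i+1} = (438 - m_{i+1}^2)/d_i, a_{i+1} = floor((a_0 + m_{i+1})/d_{i+1}):
  m_1 = 1*20 - 0 = 20, d_1 = (438 - 20^2)/1 = 38/1 = 38, a_1 = floor((20 + 20)/38) = 1.
  m_2 = 38*1 - 20 = 18, d_2 = (438 - 18^2)/38 = 114/38 = 3, a_2 = floor((20 + 18)/3) = 12.
  m_3 = 3*12 - 18 = 18, d_3 = (438 - 18^2)/3 = 114/3 = 38, a_3 = floor((20 + 18)/38) = 1.
  m_4 = 38*1 - 18 = 20, d_4 = (438 - 20^2)/38 = 38/38 = 1, a_4 = floor((20 + 20)/1) = 40.
  m_5 = 1*40 - 20 = 20, d_5 = (438 - 20^2)/1 = 38/1 = 38: (m_5, d_5) = (m_1, d_1) = (20, 38), so from here the quotients repeat a_1, ..., a_4; the period length is 4.
Hence the expansion of sqrt(438) is a_0 = 20 followed by the repeating block 1, 12, 1, 40 (period 4).

[20; (1, 12, 1, 40)]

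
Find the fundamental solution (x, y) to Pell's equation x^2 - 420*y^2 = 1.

(x, y) = (41, 2)

First expand sqrt(420) as a continued fraction. With x_i = (sqrt(420) + m_i)/d_i and (m_0, d_0) = (0, 1): a_0 = floor(sqrt(420)) = 20, since 20^2 = 400 <= 420 < 441 = 21^2.
Iterate m_{i+1} = d_i*a_i - m_i, d_{i+1} = (420 - m_{i+1}^2)/d_i, a_{i+1} = floor((a_0 + m_{i+1})/d_{i+1}):
  m_1 = 1*20 - 0 = 20, d_1 = (420 - 20^2)/1 = 20/1 = 20, a_1 = floor((20 + 20)/20) = 2.
  m_2 = 20*2 - 20 = 20, d_2 = (420 - 20^2)/20 = 20/20 = 1, a_2 = floor((20 + 20)/1) = 40.
  m_3 = 1*40 - 20 = 20, d_3 = (420 - 20^2)/1 = 20/1 = 20: (m_3, d_3) = (m_1, d_1) = (20, 20), so from here the quotients repeat a_1, a_2; the period length is 2.
So sqrt(420) = [20; (2, 40)] with period length k = 2.
k is even, so the fundamental solution of x^2 - 420y^2 = 1 is (p_{k-1}, q_{k-1}) = (p_1, q_1); compute convergents through index 1.
Convergents (p_i = a_i*p_{i-1} + p_{i-2}, q_i = a_i*q_{i-1} + q_{i-2} with p_{-2}=0, p_{-1}=1, q_{-2}=1, q_{-1}=0):
  i=0: a_0=20, p_0 = 20*1 + 0 = 20, q_0 = 20*0 + 1 = 1.
  i=1: a_1=2, p_1 = 2*20 + 1 = 41, q_1 = 2*1 + 0 = 2.
Check: 41^2 - 420*2^2 = 1681 - 1680 = 1, so (x, y) = (41, 2) solves the equation, and by the theorem it is the least positive solution.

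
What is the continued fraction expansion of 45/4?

[11; 4]

Run the Euclidean algorithm on 45 and 4; the successive quotients are the partial quotients a_0, a_1, ... (each step inverts the fractional part left over by the previous one):
  45 = 11*4 + 1, so a_0 = 11.
  4 = 4*1 + 0, so a_1 = 4.
The remainder reaches 0 after 2 divisions, so the expansion has 2 partial quotients, read off in order.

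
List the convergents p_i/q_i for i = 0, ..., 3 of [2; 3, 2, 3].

2/1, 7/3, 16/7, 55/24

Using the convergent recurrence p_i = a_i*p_{i-1} + p_{i-2}, q_i = a_i*q_{i-1} + q_{i-2} with p_{-2}=0, p_{-1}=1, q_{-2}=1, q_{-1}=0:
  i=0: a_0=2, p_0 = 2*1 + 0 = 2, q_0 = 2*0 + 1 = 1.
  i=1: a_1=3, p_1 = 3*2 + 1 = 7, q_1 = 3*1 + 0 = 3.
  i=2: a_2=2, p_2 = 2*7 + 2 = 16, q_2 = 2*3 + 1 = 7.
  i=3: a_3=3, p_3 = 3*16 + 7 = 55, q_3 = 3*7 + 3 = 24.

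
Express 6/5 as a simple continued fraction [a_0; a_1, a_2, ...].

Run the Euclidean algorithm on 6 and 5; the successive quotients are the partial quotients a_0, a_1, ... (each step inverts the fractional part left over by the previous one):
  6 = 1*5 + 1, so a_0 = 1.
  5 = 5*1 + 0, so a_1 = 5.
The remainder reaches 0 after 2 divisions, so the expansion has 2 partial quotients, read off in order.

[1; 5]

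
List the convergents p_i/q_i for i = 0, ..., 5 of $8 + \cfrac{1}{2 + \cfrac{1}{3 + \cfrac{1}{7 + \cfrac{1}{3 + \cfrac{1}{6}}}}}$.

Using the convergent recurrence p_i = a_i*p_{i-1} + p_{i-2}, q_i = a_i*q_{i-1} + q_{i-2} with p_{-2}=0, p_{-1}=1, q_{-2}=1, q_{-1}=0:
  i=0: a_0=8, p_0 = 8*1 + 0 = 8, q_0 = 8*0 + 1 = 1.
  i=1: a_1=2, p_1 = 2*8 + 1 = 17, q_1 = 2*1 + 0 = 2.
  i=2: a_2=3, p_2 = 3*17 + 8 = 59, q_2 = 3*2 + 1 = 7.
  i=3: a_3=7, p_3 = 7*59 + 17 = 430, q_3 = 7*7 + 2 = 51.
  i=4: a_4=3, p_4 = 3*430 + 59 = 1349, q_4 = 3*51 + 7 = 160.
  i=5: a_5=6, p_5 = 6*1349 + 430 = 8524, q_5 = 6*160 + 51 = 1011.

8/1, 17/2, 59/7, 430/51, 1349/160, 8524/1011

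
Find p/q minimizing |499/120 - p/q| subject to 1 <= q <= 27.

Expand x = 499/120 as a continued fraction with the Euclidean algorithm:
  499 = 4*120 + 19, so a_0 = 4.
  120 = 6*19 + 6, so a_1 = 6.
  19 = 3*6 + 1, so a_2 = 3.
  6 = 6*1 + 0, so a_3 = 6.
so x = [4; 6, 3, 6].
Convergents (p_i = a_i*p_{i-1} + p_{i-2}, q_i = a_i*q_{i-1} + q_{i-2} with p_{-2}=0, p_{-1}=1, q_{-2}=1, q_{-1}=0), until the denominator exceeds 27:
  i=0: a_0=4, p_0 = 4*1 + 0 = 4, q_0 = 4*0 + 1 = 1.
  i=1: a_1=6, p_1 = 6*4 + 1 = 25, q_1 = 6*1 + 0 = 6.
  i=2: a_2=3, p_2 = 3*25 + 4 = 79, q_2 = 3*6 + 1 = 19.
  i=3: a_3=6, p_3 = 6*79 + 25 = 499, q_3 = 6*19 + 6 = 120.
q_3 = 120 > 27, so the last convergent with denominator <= 27 is p_2/q_2 = 79/19.
The closest fraction with denominator <= 27 is either p_2/q_2 or the intermediate fraction (k*p_2 + p_1)/(k*q_2 + q_1) with the largest k >= 1 whose denominator stays <= 27; these approach x as k grows, and every other convergent or intermediate fraction in range is farther away.
Largest k: floor((27 - q_1)/q_2) = floor((27 - 6)/19) = 1.
That gives (1*79 + 25)/(1*19 + 6) = 104/25.
Compare the errors: |x - 79/19| = |499*19 - 79*120|/(120*19) = 1/2280, and |x - 104/25| = |499*25 - 104*120|/(120*25) = 5/3000.
Cross-multiplying, 1*3000 = 3000 < 11400 = 5*2280, so 1/2280 is smaller: the convergent 79/19 is closer to x than 104/25.

79/19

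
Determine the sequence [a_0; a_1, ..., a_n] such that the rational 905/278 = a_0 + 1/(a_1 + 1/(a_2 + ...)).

[3; 3, 1, 10, 1, 5]

Run the Euclidean algorithm on 905 and 278; the successive quotients are the partial quotients a_0, a_1, ... (each step inverts the fractional part left over by the previous one):
  905 = 3*278 + 71, so a_0 = 3.
  278 = 3*71 + 65, so a_1 = 3.
  71 = 1*65 + 6, so a_2 = 1.
  65 = 10*6 + 5, so a_3 = 10.
  6 = 1*5 + 1, so a_4 = 1.
  5 = 5*1 + 0, so a_5 = 5.
The remainder reaches 0 after 6 divisions, so the expansion has 6 partial quotients, read off in order.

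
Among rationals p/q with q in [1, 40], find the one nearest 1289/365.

113/32

Expand x = 1289/365 as a continued fraction with the Euclidean algorithm:
  1289 = 3*365 + 194, so a_0 = 3.
  365 = 1*194 + 171, so a_1 = 1.
  194 = 1*171 + 23, so a_2 = 1.
  171 = 7*23 + 10, so a_3 = 7.
  23 = 2*10 + 3, so a_4 = 2.
  10 = 3*3 + 1, so a_5 = 3.
  3 = 3*1 + 0, so a_6 = 3.
so x = [3; 1, 1, 7, 2, 3, 3].
Convergents (p_i = a_i*p_{i-1} + p_{i-2}, q_i = a_i*q_{i-1} + q_{i-2} with p_{-2}=0, p_{-1}=1, q_{-2}=1, q_{-1}=0), until the denominator exceeds 40:
  i=0: a_0=3, p_0 = 3*1 + 0 = 3, q_0 = 3*0 + 1 = 1.
  i=1: a_1=1, p_1 = 1*3 + 1 = 4, q_1 = 1*1 + 0 = 1.
  i=2: a_2=1, p_2 = 1*4 + 3 = 7, q_2 = 1*1 + 1 = 2.
  i=3: a_3=7, p_3 = 7*7 + 4 = 53, q_3 = 7*2 + 1 = 15.
  i=4: a_4=2, p_4 = 2*53 + 7 = 113, q_4 = 2*15 + 2 = 32.
  i=5: a_5=3, p_5 = 3*113 + 53 = 392, q_5 = 3*32 + 15 = 111.
q_5 = 111 > 40, so the last convergent with denominator <= 40 is p_4/q_4 = 113/32.
The closest fraction with denominator <= 40 is either p_4/q_4 or the intermediate fraction (k*p_4 + p_3)/(k*q_4 + q_3) with the largest k >= 1 whose denominator stays <= 40; these approach x as k grows, and every other convergent or intermediate fraction in range is farther away.
Largest k: floor((40 - q_3)/q_4) = floor((40 - 15)/32) = 0.
Since k = 0, no intermediate fraction beyond p_4/q_4 has denominator <= 40, so the convergent 113/32 is the closest (its error is |1289*32 - 113*365|/(365*32) = 3/11680).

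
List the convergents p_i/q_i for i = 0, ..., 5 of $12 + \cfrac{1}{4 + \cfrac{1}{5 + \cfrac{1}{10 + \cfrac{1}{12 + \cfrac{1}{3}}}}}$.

12/1, 49/4, 257/21, 2619/214, 31685/2589, 97674/7981

Using the convergent recurrence p_i = a_i*p_{i-1} + p_{i-2}, q_i = a_i*q_{i-1} + q_{i-2} with p_{-2}=0, p_{-1}=1, q_{-2}=1, q_{-1}=0:
  i=0: a_0=12, p_0 = 12*1 + 0 = 12, q_0 = 12*0 + 1 = 1.
  i=1: a_1=4, p_1 = 4*12 + 1 = 49, q_1 = 4*1 + 0 = 4.
  i=2: a_2=5, p_2 = 5*49 + 12 = 257, q_2 = 5*4 + 1 = 21.
  i=3: a_3=10, p_3 = 10*257 + 49 = 2619, q_3 = 10*21 + 4 = 214.
  i=4: a_4=12, p_4 = 12*2619 + 257 = 31685, q_4 = 12*214 + 21 = 2589.
  i=5: a_5=3, p_5 = 3*31685 + 2619 = 97674, q_5 = 3*2589 + 214 = 7981.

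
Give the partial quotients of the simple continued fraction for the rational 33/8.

Run the Euclidean algorithm on 33 and 8; the successive quotients are the partial quotients a_0, a_1, ... (each step inverts the fractional part left over by the previous one):
  33 = 4*8 + 1, so a_0 = 4.
  8 = 8*1 + 0, so a_1 = 8.
The remainder reaches 0 after 2 divisions, so the expansion has 2 partial quotients, read off in order.

[4; 8]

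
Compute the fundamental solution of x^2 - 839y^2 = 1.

First expand sqrt(839) as a continued fraction. With x_i = (sqrt(839) + m_i)/d_i and (m_0, d_0) = (0, 1): a_0 = floor(sqrt(839)) = 28, since 28^2 = 784 <= 839 < 841 = 29^2.
Iterate m_{i+1} = d_i*a_i - m_i, d_{i+1} = (839 - m_{i+1}^2)/d_i, a_{i+1} = floor((a_0 + m_{i+1})/d_{i+1}):
  m_1 = 1*28 - 0 = 28, d_1 = (839 - 28^2)/1 = 55/1 = 55, a_1 = floor((28 + 28)/55) = 1.
  m_2 = 55*1 - 28 = 27, d_2 = (839 - 27^2)/55 = 110/55 = 2, a_2 = floor((28 + 27)/2) = 27.
  m_3 = 2*27 - 27 = 27, d_3 = (839 - 27^2)/2 = 110/2 = 55, a_3 = floor((28 + 27)/55) = 1.
  m_4 = 55*1 - 27 = 28, d_4 = (839 - 28^2)/55 = 55/55 = 1, a_4 = floor((28 + 28)/1) = 56.
  m_5 = 1*56 - 28 = 28, d_5 = (839 - 28^2)/1 = 55/1 = 55: (m_5, d_5) = (m_1, d_1) = (28, 55), so from here the quotients repeat a_1, ..., a_4; the period length is 4.
So sqrt(839) = [28; (1, 27, 1, 56)] with period length k = 4.
k is even, so the fundamental solution of x^2 - 839y^2 = 1 is (p_{k-1}, q_{k-1}) = (p_3, q_3); compute convergents through index 3.
Convergents (p_i = a_i*p_{i-1} + p_{i-2}, q_i = a_i*q_{i-1} + q_{i-2} with p_{-2}=0, p_{-1}=1, q_{-2}=1, q_{-1}=0):
  i=0: a_0=28, p_0 = 28*1 + 0 = 28, q_0 = 28*0 + 1 = 1.
  i=1: a_1=1, p_1 = 1*28 + 1 = 29, q_1 = 1*1 + 0 = 1.
  i=2: a_2=27, p_2 = 27*29 + 28 = 811, q_2 = 27*1 + 1 = 28.
  i=3: a_3=1, p_3 = 1*811 + 29 = 840, q_3 = 1*28 + 1 = 29.
Check: 840^2 - 839*29^2 = 705600 - 705599 = 1, so (x, y) = (840, 29) solves the equation, and by the theorem it is the least positive solution.

(x, y) = (840, 29)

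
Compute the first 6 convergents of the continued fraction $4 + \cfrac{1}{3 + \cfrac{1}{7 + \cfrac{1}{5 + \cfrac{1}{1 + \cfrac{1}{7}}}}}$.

4/1, 13/3, 95/22, 488/113, 583/135, 4569/1058

Using the convergent recurrence p_i = a_i*p_{i-1} + p_{i-2}, q_i = a_i*q_{i-1} + q_{i-2} with p_{-2}=0, p_{-1}=1, q_{-2}=1, q_{-1}=0:
  i=0: a_0=4, p_0 = 4*1 + 0 = 4, q_0 = 4*0 + 1 = 1.
  i=1: a_1=3, p_1 = 3*4 + 1 = 13, q_1 = 3*1 + 0 = 3.
  i=2: a_2=7, p_2 = 7*13 + 4 = 95, q_2 = 7*3 + 1 = 22.
  i=3: a_3=5, p_3 = 5*95 + 13 = 488, q_3 = 5*22 + 3 = 113.
  i=4: a_4=1, p_4 = 1*488 + 95 = 583, q_4 = 1*113 + 22 = 135.
  i=5: a_5=7, p_5 = 7*583 + 488 = 4569, q_5 = 7*135 + 113 = 1058.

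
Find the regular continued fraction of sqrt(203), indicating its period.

Write x_i = (sqrt(203) + m_i)/d_i with (m_0, d_0) = (0, 1). a_0 = floor(sqrt(203)) = 14, since 14^2 = 196 <= 203 < 225 = 15^2.
Iterate m_{i+1} = d_i*a_i - m_i, d_{i+1} = (203 - m_{i+1}^2)/d_i, a_{i+1} = floor((a_0 + m_{i+1})/d_{i+1}):
  m_1 = 1*14 - 0 = 14, d_1 = (203 - 14^2)/1 = 7/1 = 7, a_1 = floor((14 + 14)/7) = 4.
  m_2 = 7*4 - 14 = 14, d_2 = (203 - 14^2)/7 = 7/7 = 1, a_2 = floor((14 + 14)/1) = 28.
  m_3 = 1*28 - 14 = 14, d_3 = (203 - 14^2)/1 = 7/1 = 7: (m_3, d_3) = (m_1, d_1) = (14, 7), so from here the quotients repeat a_1, a_2; the period length is 2.
Hence the expansion of sqrt(203) is a_0 = 14 followed by the repeating block 4, 28 (period 2).

[14; (4, 28)]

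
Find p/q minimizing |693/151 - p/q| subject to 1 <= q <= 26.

78/17

Expand x = 693/151 as a continued fraction with the Euclidean algorithm:
  693 = 4*151 + 89, so a_0 = 4.
  151 = 1*89 + 62, so a_1 = 1.
  89 = 1*62 + 27, so a_2 = 1.
  62 = 2*27 + 8, so a_3 = 2.
  27 = 3*8 + 3, so a_4 = 3.
  8 = 2*3 + 2, so a_5 = 2.
  3 = 1*2 + 1, so a_6 = 1.
  2 = 2*1 + 0, so a_7 = 2.
so x = [4; 1, 1, 2, 3, 2, 1, 2].
Convergents (p_i = a_i*p_{i-1} + p_{i-2}, q_i = a_i*q_{i-1} + q_{i-2} with p_{-2}=0, p_{-1}=1, q_{-2}=1, q_{-1}=0), until the denominator exceeds 26:
  i=0: a_0=4, p_0 = 4*1 + 0 = 4, q_0 = 4*0 + 1 = 1.
  i=1: a_1=1, p_1 = 1*4 + 1 = 5, q_1 = 1*1 + 0 = 1.
  i=2: a_2=1, p_2 = 1*5 + 4 = 9, q_2 = 1*1 + 1 = 2.
  i=3: a_3=2, p_3 = 2*9 + 5 = 23, q_3 = 2*2 + 1 = 5.
  i=4: a_4=3, p_4 = 3*23 + 9 = 78, q_4 = 3*5 + 2 = 17.
  i=5: a_5=2, p_5 = 2*78 + 23 = 179, q_5 = 2*17 + 5 = 39.
q_5 = 39 > 26, so the last convergent with denominator <= 26 is p_4/q_4 = 78/17.
The closest fraction with denominator <= 26 is either p_4/q_4 or the intermediate fraction (k*p_4 + p_3)/(k*q_4 + q_3) with the largest k >= 1 whose denominator stays <= 26; these approach x as k grows, and every other convergent or intermediate fraction in range is farther away.
Largest k: floor((26 - q_3)/q_4) = floor((26 - 5)/17) = 1.
That gives (1*78 + 23)/(1*17 + 5) = 101/22.
Compare the errors: |x - 78/17| = |693*17 - 78*151|/(151*17) = 3/2567, and |x - 101/22| = |693*22 - 101*151|/(151*22) = 5/3322.
Cross-multiplying, 3*3322 = 9966 < 12835 = 5*2567, so 3/2567 is smaller: the convergent 78/17 is closer to x than 101/22.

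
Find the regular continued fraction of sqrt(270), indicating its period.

Write x_i = (sqrt(270) + m_i)/d_i with (m_0, d_0) = (0, 1). a_0 = floor(sqrt(270)) = 16, since 16^2 = 256 <= 270 < 289 = 17^2.
Iterate m_{i+1} = d_i*a_i - m_i, d_{i+1} = (270 - m_{i+1}^2)/d_i, a_{i+1} = floor((a_0 + m_{i+1})/d_{i+1}):
  m_1 = 1*16 - 0 = 16, d_1 = (270 - 16^2)/1 = 14/1 = 14, a_1 = floor((16 + 16)/14) = 2.
  m_2 = 14*2 - 16 = 12, d_2 = (270 - 12^2)/14 = 126/14 = 9, a_2 = floor((16 + 12)/9) = 3.
  m_3 = 9*3 - 12 = 15, d_3 = (270 - 15^2)/9 = 45/9 = 5, a_3 = floor((16 + 15)/5) = 6.
  m_4 = 5*6 - 15 = 15, d_4 = (270 - 15^2)/5 = 45/5 = 9, a_4 = floor((16 + 15)/9) = 3.
  m_5 = 9*3 - 15 = 12, d_5 = (270 - 12^2)/9 = 126/9 = 14, a_5 = floor((16 + 12)/14) = 2.
  m_6 = 14*2 - 12 = 16, d_6 = (270 - 16^2)/14 = 14/14 = 1, a_6 = floor((16 + 16)/1) = 32.
  m_7 = 1*32 - 16 = 16, d_7 = (270 - 16^2)/1 = 14/1 = 14: (m_7, d_7) = (m_1, d_1) = (16, 14), so from here the quotients repeat a_1, ..., a_6; the period length is 6.
Hence the expansion of sqrt(270) is a_0 = 16 followed by the repeating block 2, 3, 6, 3, 2, 32 (period 6).

[16; (2, 3, 6, 3, 2, 32)]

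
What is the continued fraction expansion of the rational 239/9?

Run the Euclidean algorithm on 239 and 9; the successive quotients are the partial quotients a_0, a_1, ... (each step inverts the fractional part left over by the previous one):
  239 = 26*9 + 5, so a_0 = 26.
  9 = 1*5 + 4, so a_1 = 1.
  5 = 1*4 + 1, so a_2 = 1.
  4 = 4*1 + 0, so a_3 = 4.
The remainder reaches 0 after 4 divisions, so the expansion has 4 partial quotients, read off in order.

[26; 1, 1, 4]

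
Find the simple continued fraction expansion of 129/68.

[1; 1, 8, 1, 2, 2]

Run the Euclidean algorithm on 129 and 68; the successive quotients are the partial quotients a_0, a_1, ... (each step inverts the fractional part left over by the previous one):
  129 = 1*68 + 61, so a_0 = 1.
  68 = 1*61 + 7, so a_1 = 1.
  61 = 8*7 + 5, so a_2 = 8.
  7 = 1*5 + 2, so a_3 = 1.
  5 = 2*2 + 1, so a_4 = 2.
  2 = 2*1 + 0, so a_5 = 2.
The remainder reaches 0 after 6 divisions, so the expansion has 6 partial quotients, read off in order.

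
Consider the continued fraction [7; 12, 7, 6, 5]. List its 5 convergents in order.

7/1, 85/12, 602/85, 3697/522, 19087/2695

Using the convergent recurrence p_i = a_i*p_{i-1} + p_{i-2}, q_i = a_i*q_{i-1} + q_{i-2} with p_{-2}=0, p_{-1}=1, q_{-2}=1, q_{-1}=0:
  i=0: a_0=7, p_0 = 7*1 + 0 = 7, q_0 = 7*0 + 1 = 1.
  i=1: a_1=12, p_1 = 12*7 + 1 = 85, q_1 = 12*1 + 0 = 12.
  i=2: a_2=7, p_2 = 7*85 + 7 = 602, q_2 = 7*12 + 1 = 85.
  i=3: a_3=6, p_3 = 6*602 + 85 = 3697, q_3 = 6*85 + 12 = 522.
  i=4: a_4=5, p_4 = 5*3697 + 602 = 19087, q_4 = 5*522 + 85 = 2695.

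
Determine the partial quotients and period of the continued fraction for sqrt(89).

[9; (2, 3, 3, 2, 18)]

Write x_i = (sqrt(89) + m_i)/d_i with (m_0, d_0) = (0, 1). a_0 = floor(sqrt(89)) = 9, since 9^2 = 81 <= 89 < 100 = 10^2.
Iterate m_{i+1} = d_i*a_i - m_i, d_{i+1} = (89 - m_{i+1}^2)/d_i, a_{i+1} = floor((a_0 + m_{i+1})/d_{i+1}):
  m_1 = 1*9 - 0 = 9, d_1 = (89 - 9^2)/1 = 8/1 = 8, a_1 = floor((9 + 9)/8) = 2.
  m_2 = 8*2 - 9 = 7, d_2 = (89 - 7^2)/8 = 40/8 = 5, a_2 = floor((9 + 7)/5) = 3.
  m_3 = 5*3 - 7 = 8, d_3 = (89 - 8^2)/5 = 25/5 = 5, a_3 = floor((9 + 8)/5) = 3.
  m_4 = 5*3 - 8 = 7, d_4 = (89 - 7^2)/5 = 40/5 = 8, a_4 = floor((9 + 7)/8) = 2.
  m_5 = 8*2 - 7 = 9, d_5 = (89 - 9^2)/8 = 8/8 = 1, a_5 = floor((9 + 9)/1) = 18.
  m_6 = 1*18 - 9 = 9, d_6 = (89 - 9^2)/1 = 8/1 = 8: (m_6, d_6) = (m_1, d_1) = (9, 8), so from here the quotients repeat a_1, ..., a_5; the period length is 5.
Hence the expansion of sqrt(89) is a_0 = 9 followed by the repeating block 2, 3, 3, 2, 18 (period 5).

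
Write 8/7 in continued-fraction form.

Run the Euclidean algorithm on 8 and 7; the successive quotients are the partial quotients a_0, a_1, ... (each step inverts the fractional part left over by the previous one):
  8 = 1*7 + 1, so a_0 = 1.
  7 = 7*1 + 0, so a_1 = 7.
The remainder reaches 0 after 2 divisions, so the expansion has 2 partial quotients, read off in order.

[1; 7]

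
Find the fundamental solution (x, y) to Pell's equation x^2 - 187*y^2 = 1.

First expand sqrt(187) as a continued fraction. With x_i = (sqrt(187) + m_i)/d_i and (m_0, d_0) = (0, 1): a_0 = floor(sqrt(187)) = 13, since 13^2 = 169 <= 187 < 196 = 14^2.
Iterate m_{i+1} = d_i*a_i - m_i, d_{i+1} = (187 - m_{i+1}^2)/d_i, a_{i+1} = floor((a_0 + m_{i+1})/d_{i+1}):
  m_1 = 1*13 - 0 = 13, d_1 = (187 - 13^2)/1 = 18/1 = 18, a_1 = floor((13 + 13)/18) = 1.
  m_2 = 18*1 - 13 = 5, d_2 = (187 - 5^2)/18 = 162/18 = 9, a_2 = floor((13 + 5)/9) = 2.
  m_3 = 9*2 - 5 = 13, d_3 = (187 - 13^2)/9 = 18/9 = 2, a_3 = floor((13 + 13)/2) = 13.
  m_4 = 2*13 - 13 = 13, d_4 = (187 - 13^2)/2 = 18/2 = 9, a_4 = floor((13 + 13)/9) = 2.
  m_5 = 9*2 - 13 = 5, d_5 = (187 - 5^2)/9 = 162/9 = 18, a_5 = floor((13 + 5)/18) = 1.
  m_6 = 18*1 - 5 = 13, d_6 = (187 - 13^2)/18 = 18/18 = 1, a_6 = floor((13 + 13)/1) = 26.
  m_7 = 1*26 - 13 = 13, d_7 = (187 - 13^2)/1 = 18/1 = 18: (m_7, d_7) = (m_1, d_1) = (13, 18), so from here the quotients repeat a_1, ..., a_6; the period length is 6.
So sqrt(187) = [13; (1, 2, 13, 2, 1, 26)] with period length k = 6.
k is even, so the fundamental solution of x^2 - 187y^2 = 1 is (p_{k-1}, q_{k-1}) = (p_5, q_5); compute convergents through index 5.
Convergents (p_i = a_i*p_{i-1} + p_{i-2}, q_i = a_i*q_{i-1} + q_{i-2} with p_{-2}=0, p_{-1}=1, q_{-2}=1, q_{-1}=0):
  i=0: a_0=13, p_0 = 13*1 + 0 = 13, q_0 = 13*0 + 1 = 1.
  i=1: a_1=1, p_1 = 1*13 + 1 = 14, q_1 = 1*1 + 0 = 1.
  i=2: a_2=2, p_2 = 2*14 + 13 = 41, q_2 = 2*1 + 1 = 3.
  i=3: a_3=13, p_3 = 13*41 + 14 = 547, q_3 = 13*3 + 1 = 40.
  i=4: a_4=2, p_4 = 2*547 + 41 = 1135, q_4 = 2*40 + 3 = 83.
  i=5: a_5=1, p_5 = 1*1135 + 547 = 1682, q_5 = 1*83 + 40 = 123.
Check: 1682^2 - 187*123^2 = 2829124 - 2829123 = 1, so (x, y) = (1682, 123) solves the equation, and by the theorem it is the least positive solution.

(x, y) = (1682, 123)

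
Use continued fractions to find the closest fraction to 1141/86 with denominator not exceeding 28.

Expand x = 1141/86 as a continued fraction with the Euclidean algorithm:
  1141 = 13*86 + 23, so a_0 = 13.
  86 = 3*23 + 17, so a_1 = 3.
  23 = 1*17 + 6, so a_2 = 1.
  17 = 2*6 + 5, so a_3 = 2.
  6 = 1*5 + 1, so a_4 = 1.
  5 = 5*1 + 0, so a_5 = 5.
so x = [13; 3, 1, 2, 1, 5].
Convergents (p_i = a_i*p_{i-1} + p_{i-2}, q_i = a_i*q_{i-1} + q_{i-2} with p_{-2}=0, p_{-1}=1, q_{-2}=1, q_{-1}=0), until the denominator exceeds 28:
  i=0: a_0=13, p_0 = 13*1 + 0 = 13, q_0 = 13*0 + 1 = 1.
  i=1: a_1=3, p_1 = 3*13 + 1 = 40, q_1 = 3*1 + 0 = 3.
  i=2: a_2=1, p_2 = 1*40 + 13 = 53, q_2 = 1*3 + 1 = 4.
  i=3: a_3=2, p_3 = 2*53 + 40 = 146, q_3 = 2*4 + 3 = 11.
  i=4: a_4=1, p_4 = 1*146 + 53 = 199, q_4 = 1*11 + 4 = 15.
  i=5: a_5=5, p_5 = 5*199 + 146 = 1141, q_5 = 5*15 + 11 = 86.
q_5 = 86 > 28, so the last convergent with denominator <= 28 is p_4/q_4 = 199/15.
The closest fraction with denominator <= 28 is either p_4/q_4 or the intermediate fraction (k*p_4 + p_3)/(k*q_4 + q_3) with the largest k >= 1 whose denominator stays <= 28; these approach x as k grows, and every other convergent or intermediate fraction in range is farther away.
Largest k: floor((28 - q_3)/q_4) = floor((28 - 11)/15) = 1.
That gives (1*199 + 146)/(1*15 + 11) = 345/26.
Compare the errors: |x - 199/15| = |1141*15 - 199*86|/(86*15) = 1/1290, and |x - 345/26| = |1141*26 - 345*86|/(86*26) = 4/2236.
Cross-multiplying, 1*2236 = 2236 < 5160 = 4*1290, so 1/1290 is smaller: the convergent 199/15 is closer to x than 345/26.

199/15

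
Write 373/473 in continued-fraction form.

Run the Euclidean algorithm on 373 and 473; the successive quotients are the partial quotients a_0, a_1, ... (each step inverts the fractional part left over by the previous one):
  373 = 0*473 + 373, so a_0 = 0.
  473 = 1*373 + 100, so a_1 = 1.
  373 = 3*100 + 73, so a_2 = 3.
  100 = 1*73 + 27, so a_3 = 1.
  73 = 2*27 + 19, so a_4 = 2.
  27 = 1*19 + 8, so a_5 = 1.
  19 = 2*8 + 3, so a_6 = 2.
  8 = 2*3 + 2, so a_7 = 2.
  3 = 1*2 + 1, so a_8 = 1.
  2 = 2*1 + 0, so a_9 = 2.
The remainder reaches 0 after 10 divisions, so the expansion has 10 partial quotients, read off in order.

[0; 1, 3, 1, 2, 1, 2, 2, 1, 2]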